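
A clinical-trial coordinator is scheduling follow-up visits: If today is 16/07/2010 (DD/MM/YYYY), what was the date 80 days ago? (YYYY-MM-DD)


Start: 2010-07-16
Subtracting 80 days
Days already passed in July: 16
After going back through July: 64 more days to subtract
June 2010: 30 days, 34 remaining
May 2010: 31 days, 3 remaining
April 2010 has 30 days, need 3
Result: 2010-04-27

2010-04-27


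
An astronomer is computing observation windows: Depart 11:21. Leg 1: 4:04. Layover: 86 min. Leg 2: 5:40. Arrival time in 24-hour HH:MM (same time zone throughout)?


Depart: 11:21
Leg 1: +244 min -> 15:25
Layover: +86 min -> 16:51
Leg 2: +340 min -> 22:31
Total travel: 670 minutes = 11h 10m
Arrival: 22:31

22:31


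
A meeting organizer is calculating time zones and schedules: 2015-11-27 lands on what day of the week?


Date: 2015-11-27
January 1, 2015 is a Thursday
Day of year: 331
Offset from Jan 1: 330 days
330 mod 7 = 1
Result: Friday

Friday


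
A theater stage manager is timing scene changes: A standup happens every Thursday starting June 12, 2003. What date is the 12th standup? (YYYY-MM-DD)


First occurrence: 2003-06-12 (occurrence 1)
Each occurrence is 7 days after the previous.
Occurrence 12 is 11 weeks after the first.
11 weeks = 77 days
2003-06-12 + 77 days = 2003-08-28

2003-08-28


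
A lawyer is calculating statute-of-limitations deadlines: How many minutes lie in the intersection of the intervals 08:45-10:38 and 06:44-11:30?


Interval A: [525, 638] minutes from midnight
Interval B: [404, 690] minutes from midnight
Overlap start = max(525, 404) = 525
Overlap end = min(638, 690) = 638
Overlap = 638 - 525 = 113 minutes

113


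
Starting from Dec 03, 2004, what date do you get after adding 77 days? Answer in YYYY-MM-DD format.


Start: 2004-12-03
Adding 77 days
Days remaining in December: 28
After December: 49 days still to add
January 2005: 31 days, 18 remaining
February 2005 has 28 days, need 18
Result: 2005-02-18

2005-02-18


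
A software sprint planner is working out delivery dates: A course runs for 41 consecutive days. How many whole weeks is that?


Total days: 41
Days per week: 7
Division: 41 / 7 = 5 remainder 6
Complete weeks: 5
Remaining days: 6

5


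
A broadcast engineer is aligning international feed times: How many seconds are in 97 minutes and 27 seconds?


Minutes: 97
Seconds: 27
Convert minutes to seconds: 97 x 60 = 5820
Add remaining seconds: 5820 + 27 = 5847

5847


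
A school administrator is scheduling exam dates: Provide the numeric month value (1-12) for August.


Calendar month order:
7. July
8. August <--
9. September
August is month number 8

8


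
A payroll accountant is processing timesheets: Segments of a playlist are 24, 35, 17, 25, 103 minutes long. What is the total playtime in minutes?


Durations: 24, 35, 17, 25, 103
Running sum: 24
+ 35 = 59
+ 17 = 76
+ 25 = 101
+ 103 = 204
Total duration: 204 minutes
That is 3 hours and 24 minutes

204


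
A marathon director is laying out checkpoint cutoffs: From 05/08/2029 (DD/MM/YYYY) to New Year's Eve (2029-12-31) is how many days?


Start: August 05, 2029
End: December 31, 2029
Days left in August: 26
September: 30
October: 31
November: 30
December: 31
Sum of remaining months: 122
Total: 26 + 122 = 148

148


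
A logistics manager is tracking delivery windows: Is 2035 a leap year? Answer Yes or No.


Year: 2035
Divisible by 4? 2035 / 4 = 508.75 -> No
Not divisible by 4, so NOT a leap year

No


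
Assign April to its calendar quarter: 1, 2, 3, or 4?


Month: April (month 4)
Q1: January-March (months 1-3)
Q2: April-June (months 4-6)
Q3: July-September (months 7-9)
Q4: October-December (months 10-12)
Month 4 falls in Q2

2


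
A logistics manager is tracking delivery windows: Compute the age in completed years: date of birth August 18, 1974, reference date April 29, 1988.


Birth: 1974-08-18
Reference: 1988-04-29
Year difference: 1988 - 1974 = 14
Has birthday (08-18) occurred by 04-29? No
Birthday not yet reached this year -> subtract 1
Age in full years: 13

13


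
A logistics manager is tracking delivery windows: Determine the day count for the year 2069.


Year: 2069
Check leap year rules:
Divisible by 4? No
2069 is not a leap year
Days: 365

365


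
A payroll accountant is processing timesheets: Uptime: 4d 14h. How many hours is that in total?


Days: 4
Extra hours: 14
Hours per day: 24
Days to hours: 4 x 24 = 96
Total: 96 + 14 = 110

110


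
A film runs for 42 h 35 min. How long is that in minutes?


Hours: 42
Minutes: 35
Convert hours to minutes: 42 x 60 = 2520
Add remaining minutes: 2520 + 35 = 2555

2555


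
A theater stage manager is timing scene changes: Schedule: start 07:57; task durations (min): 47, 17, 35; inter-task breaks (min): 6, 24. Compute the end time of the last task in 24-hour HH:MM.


Start: 07:57 = 477 min from midnight
  after task 1 (47 min): 08:44
  after break (6 min): 08:50
  after task 2 (17 min): 09:07
  after break (24 min): 09:31
  after task 3 (35 min): 10:06
Total elapsed: 129 minutes
End time: 10:06

10:06


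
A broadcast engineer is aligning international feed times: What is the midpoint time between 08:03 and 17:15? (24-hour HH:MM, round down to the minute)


Start time: 08:03 = 483 minutes from midnight
End time: 17:15 = 1035 minutes from midnight
Sum: 483 + 1035 = 1518
Midpoint: 1518 / 2 = 759 minutes
Convert: 759 / 60 = 12 hours, 39 minutes
Result: 12:39

12:39


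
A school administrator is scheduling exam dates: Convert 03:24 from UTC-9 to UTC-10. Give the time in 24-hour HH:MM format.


Local time: 03:24 at UTC-9 (offset -9h)
Target zone: UTC-10 (offset -10h)
Difference: -10 - (-9) = -1 hours
Calculation: 3 + (-1) = 2
Result: 02:24

02:24


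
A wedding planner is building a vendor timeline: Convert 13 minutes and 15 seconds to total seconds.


Minutes: 13
Extra seconds: 15
Seconds per minute: 60
Minutes to seconds: 13 x 60 = 780
Total: 780 + 15 = 795

795


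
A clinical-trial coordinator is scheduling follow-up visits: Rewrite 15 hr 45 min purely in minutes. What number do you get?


Hours: 15
Extra minutes: 45
Minutes per hour: 60
Hours to minutes: 15 x 60 = 900
Total: 900 + 45 = 945

945


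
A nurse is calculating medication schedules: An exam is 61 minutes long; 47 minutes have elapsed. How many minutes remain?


Total budget: 61 minutes
Time used: 47 minutes
Remaining: 61 - 47 = 14 minutes
Percent used: 77.0%
Percent remaining: 23.0%

14


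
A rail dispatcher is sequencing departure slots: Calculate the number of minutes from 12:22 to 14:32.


Start time: 12:22 = 742 minutes from midnight
End time: 14:32 = 872 minutes from midnight
Difference: 872 - 742 = 130 minutes
That is 2 hours and 10 minutes

130


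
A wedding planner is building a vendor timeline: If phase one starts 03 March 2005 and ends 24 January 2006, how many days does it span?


Start date: 2005-03-03
End date: 2006-01-24
Mar 2005: +29 days
Apr 2005: +30 days
May 2005: +31 days
... (8 more months)
Total: 327 days

327


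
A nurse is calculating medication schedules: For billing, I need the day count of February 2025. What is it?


Month: February
Year: 2025
2025 is not a leap year
February has 28 days
Total: 28 days

28


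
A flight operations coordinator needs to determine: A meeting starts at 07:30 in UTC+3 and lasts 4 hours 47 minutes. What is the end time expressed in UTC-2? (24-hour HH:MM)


Start: 07:30 in UTC+3
Step 1 - add duration:
  minutes: 30 + 47 = 77 (carry 1h)
  hours: 7 + 4 + 1 = 12
  end in UTC+3: 12:17
Step 2 - convert UTC+3 -> UTC-2:
  offset difference: -2 - (3) = -5 hours
  12 + (-5) = 7 -> mod 24 = 7
Result: 07:17 in UTC-2

07:17


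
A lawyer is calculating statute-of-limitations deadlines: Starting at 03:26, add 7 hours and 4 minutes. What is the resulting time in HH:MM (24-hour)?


Start time: 03:26
Adding: 7 hours 4 minutes
Minutes: 26 + 4 = 30
Hours: 3 + 7 + 0 = 10
Result: 10:30

10:30


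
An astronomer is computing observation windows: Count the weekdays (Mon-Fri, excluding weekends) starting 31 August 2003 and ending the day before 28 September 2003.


Start: 2003-08-31 (Sunday)
End (exclusive): 2003-09-28 (Sunday)
Total calendar days: 28
Full weeks: 28 // 7 = 4 -> 20 weekdays
Remaining 0 days starting on Sunday:
Total business days: 20 + 0 = 20

20


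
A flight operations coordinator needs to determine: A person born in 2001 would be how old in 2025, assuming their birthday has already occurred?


Birth year: 2001
Current year: 2025
Age = current year - birth year
Age = 2025 - 2001 = 24

24


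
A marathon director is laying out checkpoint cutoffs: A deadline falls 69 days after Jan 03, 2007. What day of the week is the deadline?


Start: 2007-01-03 (Wednesday)
Step 1 - find target date: add 69 days
  2007-01-03 + 69 days = 2007-03-13
Step 2 - day of week:
  69 mod 7 = 6
  Wednesday + 6 days -> Tuesday
Result: Tuesday (2007-03-13)

Tuesday


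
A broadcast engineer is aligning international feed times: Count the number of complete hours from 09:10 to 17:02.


Start: 09:10
End: 17:02
Hour difference: 17 - 9 = 8 hours
Minute difference: 2 - 10 = -8 minutes
Total minutes: 472
Complete hours: 472 / 60 = 7 (remainder 52)

7


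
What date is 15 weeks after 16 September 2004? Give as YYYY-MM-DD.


Start: 2004-09-16
Weeks to add: 15
Convert to days: 15 x 7 = 105 days
Add 105 days to 2004-09-16
Result: 2004-12-30

2004-12-30


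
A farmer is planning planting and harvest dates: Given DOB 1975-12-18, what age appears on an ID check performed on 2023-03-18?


Birth: 1975-12-18
Reference: 2023-03-18
Year difference: 2023 - 1975 = 48
Has birthday (12-18) occurred by 03-18? No
Birthday not yet reached this year -> subtract 1
Age in full years: 47

47


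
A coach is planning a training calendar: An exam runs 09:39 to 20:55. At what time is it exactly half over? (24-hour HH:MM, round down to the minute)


Start time: 09:39 = 579 minutes from midnight
End time: 20:55 = 1255 minutes from midnight
Sum: 579 + 1255 = 1834
Midpoint: 1834 / 2 = 917 minutes
Convert: 917 / 60 = 15 hours, 17 minutes
Result: 15:17

15:17


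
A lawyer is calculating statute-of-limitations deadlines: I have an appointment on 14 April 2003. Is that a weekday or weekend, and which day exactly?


Date: 2003-04-14
January 1, 2003 is a Wednesday
Day of year: 104
Offset from Jan 1: 103 days
103 mod 7 = 5
Result: Monday

Monday


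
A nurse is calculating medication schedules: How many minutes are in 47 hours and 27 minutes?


Hours: 47
Extra minutes: 27
Minutes per hour: 60
Hours to minutes: 47 x 60 = 2820
Total: 2820 + 27 = 2847

2847


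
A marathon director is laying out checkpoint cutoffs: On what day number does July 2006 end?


Month: July
Year: 2006
July is a 31-day month
Total: 31 days

31


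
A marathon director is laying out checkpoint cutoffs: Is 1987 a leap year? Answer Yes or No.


Year: 1987
Divisible by 4? 1987 / 4 = 496.75 -> No
Not divisible by 4, so NOT a leap year

No


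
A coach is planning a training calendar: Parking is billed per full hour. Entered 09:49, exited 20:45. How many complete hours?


Start: 09:49
End: 20:45
Hour difference: 20 - 9 = 11 hours
Minute difference: 45 - 49 = -4 minutes
Total minutes: 656
Complete hours: 656 / 60 = 10 (remainder 56)

10


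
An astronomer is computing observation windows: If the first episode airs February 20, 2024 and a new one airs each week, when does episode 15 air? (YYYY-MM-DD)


First occurrence: 2024-02-20 (occurrence 1)
Each occurrence is 7 days after the previous.
Occurrence 15 is 14 weeks after the first.
14 weeks = 98 days
2024-02-20 + 98 days = 2024-05-28

2024-05-28


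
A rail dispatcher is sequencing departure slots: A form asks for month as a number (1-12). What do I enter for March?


Calendar month order:
2. February
3. March <--
4. April
March is month number 3

3


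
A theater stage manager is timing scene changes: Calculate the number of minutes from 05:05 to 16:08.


Start time: 05:05 = 305 minutes from midnight
End time: 16:08 = 968 minutes from midnight
Difference: 968 - 305 = 663 minutes
That is 11 hours and 3 minutes

663


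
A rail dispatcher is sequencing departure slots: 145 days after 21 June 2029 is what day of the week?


Start: 2029-06-21 (Thursday)
Step 1 - find target date: add 145 days
  2029-06-21 + 145 days = 2029-11-13
Step 2 - day of week:
  145 mod 7 = 5
  Thursday + 5 days -> Tuesday
Result: Tuesday (2029-11-13)

Tuesday


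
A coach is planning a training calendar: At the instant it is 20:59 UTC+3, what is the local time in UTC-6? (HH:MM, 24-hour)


Local time: 20:59 at UTC+3 (offset 3h)
Target zone: UTC-6 (offset -6h)
Difference: -6 - (3) = -9 hours
Calculation: 20 + (-9) = 11
Result: 11:59

11:59


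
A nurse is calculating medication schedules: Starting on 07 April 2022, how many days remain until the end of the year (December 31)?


Start: April 07, 2022
End: December 31, 2022
Days left in April: 23
May: 31
June: 30
July: 31
August: 31
... plus remaining months
Sum of remaining months: 245
Total: 23 + 245 = 268

268


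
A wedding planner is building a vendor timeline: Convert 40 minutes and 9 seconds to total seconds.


Minutes: 40
Extra seconds: 9
Seconds per minute: 60
Minutes to seconds: 40 x 60 = 2400
Total: 2400 + 9 = 2409

2409


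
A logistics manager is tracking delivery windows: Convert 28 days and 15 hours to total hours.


Days: 28
Extra hours: 15
Hours per day: 24
Days to hours: 28 x 24 = 672
Total: 672 + 15 = 687

687


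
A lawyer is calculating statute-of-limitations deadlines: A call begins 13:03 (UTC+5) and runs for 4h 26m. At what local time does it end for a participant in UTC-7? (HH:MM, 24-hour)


Start: 13:03 in UTC+5
Step 1 - add duration:
  minutes: 3 + 26 = 29
  hours: 13 + 4 + 0 = 17
  end in UTC+5: 17:29
Step 2 - convert UTC+5 -> UTC-7:
  offset difference: -7 - (5) = -12 hours
  17 + (-12) = 5 -> mod 24 = 5
Result: 05:29 in UTC-7

05:29


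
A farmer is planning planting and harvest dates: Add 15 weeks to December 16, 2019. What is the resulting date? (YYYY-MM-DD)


Start: 2019-12-16
Weeks to add: 15
Convert to days: 15 x 7 = 105 days
Add 105 days to 2019-12-16
Result: 2020-03-30

2020-03-30


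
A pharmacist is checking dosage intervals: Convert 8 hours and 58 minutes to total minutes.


Hours: 8
Minutes: 58
Convert hours to minutes: 8 x 60 = 480
Add remaining minutes: 480 + 58 = 538

538


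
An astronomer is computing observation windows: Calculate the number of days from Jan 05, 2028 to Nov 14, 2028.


Start date: 2028-01-05
End date: 2028-11-14
Jan 2028: +27 days
Feb 2028: +29 days
Mar 2028: +31 days
... (8 more months)
Total: 314 days

314


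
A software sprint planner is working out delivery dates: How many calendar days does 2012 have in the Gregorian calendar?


Year: 2012
Check leap year rules:
Divisible by 4? Yes
Divisible by 100? No
2012 is a leap year
Days: 366

366


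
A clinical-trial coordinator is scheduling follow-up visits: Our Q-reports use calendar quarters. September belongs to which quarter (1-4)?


Month: September (month 9)
Q1: January-March (months 1-3)
Q2: April-June (months 4-6)
Q3: July-September (months 7-9)
Q4: October-December (months 10-12)
Month 9 falls in Q3

3


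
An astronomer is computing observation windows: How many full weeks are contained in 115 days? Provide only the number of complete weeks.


Total days: 115
Days per week: 7
Division: 115 / 7 = 16 remainder 3
Complete weeks: 16
Remaining days: 3

16


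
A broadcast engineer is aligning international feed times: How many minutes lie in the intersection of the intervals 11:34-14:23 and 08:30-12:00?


Interval A: [694, 863] minutes from midnight
Interval B: [510, 720] minutes from midnight
Overlap start = max(694, 510) = 694
Overlap end = min(863, 720) = 720
Overlap = 720 - 694 = 26 minutes

26


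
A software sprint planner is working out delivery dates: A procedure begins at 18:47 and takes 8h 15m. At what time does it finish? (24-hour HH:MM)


Start time: 18:47
Adding: 8 hours 15 minutes
Minutes: 47 + 15 = 62
Minute overflow: 62 >= 60, so carry 1 hour, minutes = 2
Hours: 18 + 8 + 1 = 27
Hour wraparound: 27 mod 24 = 3
Result: 03:02

03:02


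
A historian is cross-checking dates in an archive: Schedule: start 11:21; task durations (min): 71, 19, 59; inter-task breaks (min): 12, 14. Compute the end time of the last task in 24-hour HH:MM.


Start: 11:21 = 681 min from midnight
  after task 1 (71 min): 12:32
  after break (12 min): 12:44
  after task 2 (19 min): 13:03
  after break (14 min): 13:17
  after task 3 (59 min): 14:16
Total elapsed: 175 minutes
End time: 14:16

14:16


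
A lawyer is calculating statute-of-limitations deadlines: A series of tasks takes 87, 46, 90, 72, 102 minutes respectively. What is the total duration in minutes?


Durations: 87, 46, 90, 72, 102
Running sum: 87
+ 46 = 133
+ 90 = 223
+ 72 = 295
+ 102 = 397
Total duration: 397 minutes
That is 6 hours and 37 minutes

397


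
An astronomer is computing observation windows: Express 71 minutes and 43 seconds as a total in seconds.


Minutes: 71
Seconds: 43
Convert minutes to seconds: 71 x 60 = 4260
Add remaining seconds: 4260 + 43 = 4303

4303


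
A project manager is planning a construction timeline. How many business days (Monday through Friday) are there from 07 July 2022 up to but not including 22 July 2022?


Start: 2022-07-07 (Thursday)
End (exclusive): 2022-07-22 (Friday)
Total calendar days: 15
Full weeks: 15 // 7 = 2 -> 10 weekdays
Remaining 1 days starting on Thursday:
  Thu(w) -> 1 weekdays
Total business days: 10 + 1 = 11

11


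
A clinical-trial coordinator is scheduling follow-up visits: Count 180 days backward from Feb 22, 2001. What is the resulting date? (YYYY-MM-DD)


Start: 2001-02-22
Subtracting 180 days
Days already passed in February: 22
After going back through February: 158 more days to subtract
January 2001: 31 days, 127 remaining
December 2000: 31 days, 96 remaining
November 2000: 30 days, 66 remaining
October 2000: 31 days, 35 remaining
Result: 2000-08-26

2000-08-26


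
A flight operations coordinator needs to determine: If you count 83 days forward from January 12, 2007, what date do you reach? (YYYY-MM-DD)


Start: 2007-01-12
Adding 83 days
Days remaining in January: 19
After January: 64 days still to add
February 2007: 28 days, 36 remaining
March 2007: 31 days, 5 remaining
April 2007 has 30 days, need 5
Result: 2007-04-05

2007-04-05


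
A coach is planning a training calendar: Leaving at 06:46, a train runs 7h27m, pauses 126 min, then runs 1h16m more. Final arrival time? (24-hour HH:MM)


Depart: 06:46
Leg 1: +447 min -> 14:13
Layover: +126 min -> 16:19
Leg 2: +76 min -> 17:35
Total travel: 649 minutes = 10h 49m
Arrival: 17:35

17:35


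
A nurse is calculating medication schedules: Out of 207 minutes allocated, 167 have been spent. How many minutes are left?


Total budget: 207 minutes
Time used: 167 minutes
Remaining: 207 - 167 = 40 minutes
Percent used: 80.7%
Percent remaining: 19.3%

40


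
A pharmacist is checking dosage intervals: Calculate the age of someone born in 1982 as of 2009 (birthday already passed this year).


Birth year: 1982
Current year: 2009
Age = current year - birth year
Age = 2009 - 1982 = 27

27


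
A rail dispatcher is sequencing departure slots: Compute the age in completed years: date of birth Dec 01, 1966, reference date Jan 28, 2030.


Birth: 1966-12-01
Reference: 2030-01-28
Year difference: 2030 - 1966 = 64
Has birthday (12-01) occurred by 01-28? No
Birthday not yet reached this year -> subtract 1
Age in full years: 63

63


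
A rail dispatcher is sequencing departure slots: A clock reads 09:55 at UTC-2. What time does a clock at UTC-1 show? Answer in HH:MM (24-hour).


Local time: 09:55 at UTC-2 (offset -2h)
Target zone: UTC-1 (offset -1h)
Difference: -1 - (-2) = 1 hours
Calculation: 9 + (1) = 10
Result: 10:55

10:55


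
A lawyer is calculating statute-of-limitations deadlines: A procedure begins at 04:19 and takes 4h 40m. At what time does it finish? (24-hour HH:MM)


Start time: 04:19
Adding: 4 hours 40 minutes
Minutes: 19 + 40 = 59
Hours: 4 + 4 + 0 = 8
Result: 08:59

08:59


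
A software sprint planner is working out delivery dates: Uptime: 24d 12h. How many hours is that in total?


Days: 24
Extra hours: 12
Hours per day: 24
Days to hours: 24 x 24 = 576
Total: 576 + 12 = 588

588


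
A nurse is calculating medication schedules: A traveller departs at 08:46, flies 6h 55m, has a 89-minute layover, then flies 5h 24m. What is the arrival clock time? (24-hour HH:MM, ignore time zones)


Depart: 08:46
Leg 1: +415 min -> 15:41
Layover: +89 min -> 17:10
Leg 2: +324 min -> 22:34
Total travel: 828 minutes = 13h 48m
Arrival: 22:34

22:34


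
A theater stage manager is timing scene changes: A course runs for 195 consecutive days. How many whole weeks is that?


Total days: 195
Days per week: 7
Division: 195 / 7 = 27 remainder 6
Complete weeks: 27
Remaining days: 6

27


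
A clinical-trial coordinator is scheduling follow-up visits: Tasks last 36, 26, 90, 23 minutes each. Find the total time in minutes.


Durations: 36, 26, 90, 23
Running sum: 36
+ 26 = 62
+ 90 = 152
+ 23 = 175
Total duration: 175 minutes
That is 2 hours and 55 minutes

175


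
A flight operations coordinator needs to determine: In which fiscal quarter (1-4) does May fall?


Month: May (month 5)
Q1: January-March (months 1-3)
Q2: April-June (months 4-6)
Q3: July-September (months 7-9)
Q4: October-December (months 10-12)
Month 5 falls in Q2

2


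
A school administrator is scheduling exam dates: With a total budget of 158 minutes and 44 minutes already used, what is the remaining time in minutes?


Total budget: 158 minutes
Time used: 44 minutes
Remaining: 158 - 44 = 114 minutes
Percent used: 27.8%
Percent remaining: 72.2%

114


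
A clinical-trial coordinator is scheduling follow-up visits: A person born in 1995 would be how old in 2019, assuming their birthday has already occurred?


Birth year: 1995
Current year: 2019
Age = current year - birth year
Age = 2019 - 1995 = 24

24


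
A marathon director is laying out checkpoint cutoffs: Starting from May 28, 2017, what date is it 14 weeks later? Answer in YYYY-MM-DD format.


Start: 2017-05-28
Weeks to add: 14
Convert to days: 14 x 7 = 98 days
Add 98 days to 2017-05-28
Result: 2017-09-03

2017-09-03


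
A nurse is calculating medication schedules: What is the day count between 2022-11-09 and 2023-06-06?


Start date: 2022-11-09
End date: 2023-06-06
Nov 2022: +22 days
Dec 2022: +31 days
Jan 2023: +31 days
... (5 more months)
Total: 209 days

209


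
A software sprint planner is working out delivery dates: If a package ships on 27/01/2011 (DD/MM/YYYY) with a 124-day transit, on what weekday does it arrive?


Start: 2011-01-27 (Thursday)
Step 1 - find target date: add 124 days
  2011-01-27 + 124 days = 2011-05-31
Step 2 - day of week:
  124 mod 7 = 5
  Thursday + 5 days -> Tuesday
Result: Tuesday (2011-05-31)

Tuesday


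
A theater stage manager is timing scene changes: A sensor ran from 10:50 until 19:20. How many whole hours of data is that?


Start: 10:50
End: 19:20
Hour difference: 19 - 10 = 9 hours
Minute difference: 20 - 50 = -30 minutes
Total minutes: 510
Complete hours: 510 / 60 = 8 (remainder 30)

8


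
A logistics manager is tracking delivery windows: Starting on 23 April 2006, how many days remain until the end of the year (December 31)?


Start: April 23, 2006
End: December 31, 2006
Days left in April: 7
May: 31
June: 30
July: 31
August: 31
... plus remaining months
Sum of remaining months: 245
Total: 7 + 245 = 252

252


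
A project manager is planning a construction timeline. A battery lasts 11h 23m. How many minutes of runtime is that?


Hours: 11
Extra minutes: 23
Minutes per hour: 60
Hours to minutes: 11 x 60 = 660
Total: 660 + 23 = 683

683


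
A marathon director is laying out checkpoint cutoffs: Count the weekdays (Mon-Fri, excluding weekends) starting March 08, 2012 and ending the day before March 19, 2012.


Start: 2012-03-08 (Thursday)
End (exclusive): 2012-03-19 (Monday)
Total calendar days: 11
Full weeks: 11 // 7 = 1 -> 5 weekdays
Remaining 4 days starting on Thursday:
  Thu(w), Fri(w), Sat(-), Sun(-) -> 2 weekdays
Total business days: 5 + 2 = 7

7


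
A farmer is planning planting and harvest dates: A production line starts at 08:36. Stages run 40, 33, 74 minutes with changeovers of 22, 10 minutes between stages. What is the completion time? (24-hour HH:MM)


Start: 08:36 = 516 min from midnight
  after task 1 (40 min): 09:16
  after break (22 min): 09:38
  after task 2 (33 min): 10:11
  after break (10 min): 10:21
  after task 3 (74 min): 11:35
Total elapsed: 179 minutes
End time: 11:35

11:35


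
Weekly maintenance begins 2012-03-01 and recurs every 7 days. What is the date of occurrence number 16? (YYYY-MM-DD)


First occurrence: 2012-03-01 (occurrence 1)
Each occurrence is 7 days after the previous.
Occurrence 16 is 15 weeks after the first.
15 weeks = 105 days
2012-03-01 + 105 days = 2012-06-14

2012-06-14


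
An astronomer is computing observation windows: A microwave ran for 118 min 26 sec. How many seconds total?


Minutes: 118
Extra seconds: 26
Seconds per minute: 60
Minutes to seconds: 118 x 60 = 7080
Total: 7080 + 26 = 7106

7106


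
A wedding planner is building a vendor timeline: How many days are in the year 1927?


Year: 1927
Check leap year rules:
Divisible by 4? No
1927 is not a leap year
Days: 365

365


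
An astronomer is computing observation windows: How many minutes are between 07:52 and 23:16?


Start time: 07:52 = 472 minutes from midnight
End time: 23:16 = 1396 minutes from midnight
Difference: 1396 - 472 = 924 minutes
That is 15 hours and 24 minutes

924


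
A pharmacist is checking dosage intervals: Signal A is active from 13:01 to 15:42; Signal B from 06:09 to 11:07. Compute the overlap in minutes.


Interval A: [781, 942] minutes from midnight
Interval B: [369, 667] minutes from midnight
Overlap start = max(781, 369) = 781
Overlap end = min(942, 667) = 667
End <= start, so the intervals do not overlap: 0 minutes

0


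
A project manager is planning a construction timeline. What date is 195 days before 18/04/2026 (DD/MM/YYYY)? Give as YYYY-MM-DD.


Start: 2026-04-18
Subtracting 195 days
Days already passed in April: 18
After going back through April: 177 more days to subtract
March 2026: 31 days, 146 remaining
February 2026: 28 days, 118 remaining
January 2026: 31 days, 87 remaining
December 2025: 31 days, 56 remaining
Result: 2025-10-05

2025-10-05


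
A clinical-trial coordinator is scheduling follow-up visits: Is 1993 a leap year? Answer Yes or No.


Year: 1993
Divisible by 4? 1993 / 4 = 498.25 -> No
Not divisible by 4, so NOT a leap year

No


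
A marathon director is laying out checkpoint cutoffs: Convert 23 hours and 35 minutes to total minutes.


Hours: 23
Minutes: 35
Convert hours to minutes: 23 x 60 = 1380
Add remaining minutes: 1380 + 35 = 1415

1415


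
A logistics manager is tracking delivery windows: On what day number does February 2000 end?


Month: February
Year: 2000
2000 is a leap year
February has 29 days
Total: 29 days

29


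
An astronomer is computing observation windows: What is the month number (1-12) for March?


Calendar month order:
2. February
3. March <--
4. April
March is month number 3

3


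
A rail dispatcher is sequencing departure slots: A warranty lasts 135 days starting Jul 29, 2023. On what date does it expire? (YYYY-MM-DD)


Start: 2023-07-29
Adding 135 days
Days remaining in July: 2
After July: 133 days still to add
August 2023: 31 days, 102 remaining
September 2023: 30 days, 72 remaining
October 2023: 31 days, 41 remaining
November 2023: 30 days, 11 remaining
Result: 2023-12-11

2023-12-11


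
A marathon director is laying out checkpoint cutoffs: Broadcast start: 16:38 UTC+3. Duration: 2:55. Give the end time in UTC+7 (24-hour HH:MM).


Start: 16:38 in UTC+3
Step 1 - add duration:
  minutes: 38 + 55 = 93 (carry 1h)
  hours: 16 + 2 + 1 = 19
  end in UTC+3: 19:33
Step 2 - convert UTC+3 -> UTC+7:
  offset difference: 7 - (3) = 4 hours
  19 + (4) = 23 -> mod 24 = 23
Result: 23:33 in UTC+7

23:33


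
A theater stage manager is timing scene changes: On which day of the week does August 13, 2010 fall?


Date: 2010-08-13
January 1, 2010 is a Friday
Day of year: 225
Offset from Jan 1: 224 days
224 mod 7 = 0
Result: Friday

Friday


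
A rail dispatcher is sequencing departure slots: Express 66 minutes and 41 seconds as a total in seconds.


Minutes: 66
Seconds: 41
Convert minutes to seconds: 66 x 60 = 3960
Add remaining seconds: 3960 + 41 = 4001

4001


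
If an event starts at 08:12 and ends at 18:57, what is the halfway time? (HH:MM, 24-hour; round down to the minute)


Start time: 08:12 = 492 minutes from midnight
End time: 18:57 = 1137 minutes from midnight
Sum: 492 + 1137 = 1629
Midpoint: 1629 / 2 = 814 minutes
Convert: 814 / 60 = 13 hours, 34 minutes
Result: 13:34

13:34


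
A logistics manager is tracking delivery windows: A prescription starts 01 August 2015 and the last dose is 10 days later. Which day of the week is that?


Start: 2015-08-01 (Saturday)
Step 1 - find target date: add 10 days
  2015-08-01 + 10 days = 2015-08-11
Step 2 - day of week:
  10 mod 7 = 3
  Saturday + 3 days -> Tuesday
Result: Tuesday (2015-08-11)

Tuesday


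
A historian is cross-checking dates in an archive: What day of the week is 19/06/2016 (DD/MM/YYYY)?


Date: 2016-06-19
January 1, 2016 is a Friday
Day of year: 171
Offset from Jan 1: 170 days
170 mod 7 = 2
Result: Sunday

Sunday


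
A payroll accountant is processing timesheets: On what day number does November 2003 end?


Month: November
Year: 2003
November is a 30-day month
Total: 30 days

30


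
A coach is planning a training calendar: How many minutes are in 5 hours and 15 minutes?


Hours: 5
Minutes: 15
Convert hours to minutes: 5 x 60 = 300
Add remaining minutes: 300 + 15 = 315

315


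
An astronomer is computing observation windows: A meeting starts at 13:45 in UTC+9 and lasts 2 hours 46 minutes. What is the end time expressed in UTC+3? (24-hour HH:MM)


Start: 13:45 in UTC+9
Step 1 - add duration:
  minutes: 45 + 46 = 91 (carry 1h)
  hours: 13 + 2 + 1 = 16
  end in UTC+9: 16:31
Step 2 - convert UTC+9 -> UTC+3:
  offset difference: 3 - (9) = -6 hours
  16 + (-6) = 10 -> mod 24 = 10
Result: 10:31 in UTC+3

10:31


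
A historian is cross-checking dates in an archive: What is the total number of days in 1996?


Year: 1996
Check leap year rules:
Divisible by 4? Yes
Divisible by 100? No
1996 is a leap year
Days: 366

366


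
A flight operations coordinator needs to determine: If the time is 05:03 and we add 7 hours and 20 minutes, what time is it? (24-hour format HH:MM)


Start time: 05:03
Adding: 7 hours 20 minutes
Minutes: 3 + 20 = 23
Hours: 5 + 7 + 0 = 12
Result: 12:23

12:23


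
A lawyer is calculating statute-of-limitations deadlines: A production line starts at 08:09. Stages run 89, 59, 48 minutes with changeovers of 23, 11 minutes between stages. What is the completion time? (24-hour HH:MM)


Start: 08:09 = 489 min from midnight
  after task 1 (89 min): 09:38
  after break (23 min): 10:01
  after task 2 (59 min): 11:00
  after break (11 min): 11:11
  after task 3 (48 min): 11:59
Total elapsed: 230 minutes
End time: 11:59

11:59


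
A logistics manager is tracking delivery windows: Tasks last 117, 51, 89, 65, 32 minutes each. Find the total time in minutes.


Durations: 117, 51, 89, 65, 32
Running sum: 117
+ 51 = 168
+ 89 = 257
+ 65 = 322
+ 32 = 354
Total duration: 354 minutes
That is 5 hours and 54 minutes

354


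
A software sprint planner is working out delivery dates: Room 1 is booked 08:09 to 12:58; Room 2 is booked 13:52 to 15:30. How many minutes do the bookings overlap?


Interval A: [489, 778] minutes from midnight
Interval B: [832, 930] minutes from midnight
Overlap start = max(489, 832) = 832
Overlap end = min(778, 930) = 778
End <= start, so the intervals do not overlap: 0 minutes

0


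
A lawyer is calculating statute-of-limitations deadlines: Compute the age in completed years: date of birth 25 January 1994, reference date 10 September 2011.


Birth: 1994-01-25
Reference: 2011-09-10
Year difference: 2011 - 1994 = 17
Has birthday (01-25) occurred by 09-10? Yes
Age in full years: 17

17


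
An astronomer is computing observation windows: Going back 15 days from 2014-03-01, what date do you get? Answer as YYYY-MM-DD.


Start: 2014-03-01
Subtracting 15 days
Days already passed in March: 1
After going back through March: 14 more days to subtract
February 2014 has 28 days, need 14
Result: 2014-02-14

2014-02-14


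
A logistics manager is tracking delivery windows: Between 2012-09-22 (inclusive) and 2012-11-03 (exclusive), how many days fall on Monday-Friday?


Start: 2012-09-22 (Saturday)
End (exclusive): 2012-11-03 (Saturday)
Total calendar days: 42
Full weeks: 42 // 7 = 6 -> 30 weekdays
Remaining 0 days starting on Saturday:
Total business days: 30 + 0 = 30

30


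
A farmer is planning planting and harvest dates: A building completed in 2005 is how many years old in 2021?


Birth year: 2005
Current year: 2021
Age = current year - birth year
Age = 2021 - 2005 = 16

16


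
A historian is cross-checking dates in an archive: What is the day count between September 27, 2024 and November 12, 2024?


Start date: 2024-09-27
End date: 2024-11-12
Sep 2024: +4 days
Oct 2024: +31 days
Nov 2024: +11 days
Total: 46 days

46


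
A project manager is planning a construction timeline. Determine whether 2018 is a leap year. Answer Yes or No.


Year: 2018
Divisible by 4? 2018 / 4 = 504.5 -> No
Not divisible by 4, so NOT a leap year

No


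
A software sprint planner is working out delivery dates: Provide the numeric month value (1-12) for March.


Calendar month order:
2. February
3. March <--
4. April
March is month number 3

3


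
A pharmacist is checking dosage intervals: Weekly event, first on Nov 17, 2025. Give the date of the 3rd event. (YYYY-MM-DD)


First occurrence: 2025-11-17 (occurrence 1)
Each occurrence is 7 days after the previous.
Occurrence 3 is 2 weeks after the first.
2 weeks = 14 days
2025-11-17 + 14 days = 2025-12-01

2025-12-01


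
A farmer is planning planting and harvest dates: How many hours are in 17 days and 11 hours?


Days: 17
Extra hours: 11
Hours per day: 24
Days to hours: 17 x 24 = 408
Total: 408 + 11 = 419

419


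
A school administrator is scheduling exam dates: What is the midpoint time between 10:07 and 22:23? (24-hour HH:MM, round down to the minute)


Start time: 10:07 = 607 minutes from midnight
End time: 22:23 = 1343 minutes from midnight
Sum: 607 + 1343 = 1950
Midpoint: 1950 / 2 = 975 minutes
Convert: 975 / 60 = 16 hours, 15 minutes
Result: 16:15

16:15


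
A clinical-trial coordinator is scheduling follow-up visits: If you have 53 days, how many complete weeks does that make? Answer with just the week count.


Total days: 53
Days per week: 7
Division: 53 / 7 = 7 remainder 4
Complete weeks: 7
Remaining days: 4

7


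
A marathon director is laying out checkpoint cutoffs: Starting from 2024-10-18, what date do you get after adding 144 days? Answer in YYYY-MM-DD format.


Start: 2024-10-18
Adding 144 days
Days remaining in October: 13
After October: 131 days still to add
November 2024: 30 days, 101 remaining
December 2024: 31 days, 70 remaining
January 2025: 31 days, 39 remaining
February 2025: 28 days, 11 remaining
Result: 2025-03-11

2025-03-11


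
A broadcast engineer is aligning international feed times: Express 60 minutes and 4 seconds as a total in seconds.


Minutes: 60
Seconds: 4
Convert minutes to seconds: 60 x 60 = 3600
Add remaining seconds: 3600 + 4 = 3604

3604


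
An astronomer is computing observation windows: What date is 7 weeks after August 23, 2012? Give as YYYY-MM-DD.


Start: 2012-08-23
Weeks to add: 7
Convert to days: 7 x 7 = 49 days
Add 49 days to 2012-08-23
Result: 2012-10-11

2012-10-11


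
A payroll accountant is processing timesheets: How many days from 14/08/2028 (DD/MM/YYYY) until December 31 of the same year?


Start: August 14, 2028
End: December 31, 2028
Days left in August: 17
September: 30
October: 31
November: 30
December: 31
Sum of remaining months: 122
Total: 17 + 122 = 139

139


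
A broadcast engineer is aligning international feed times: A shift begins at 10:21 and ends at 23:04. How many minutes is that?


Start time: 10:21 = 621 minutes from midnight
End time: 23:04 = 1384 minutes from midnight
Difference: 1384 - 621 = 763 minutes
That is 12 hours and 43 minutes

763


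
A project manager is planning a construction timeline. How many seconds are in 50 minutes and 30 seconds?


Minutes: 50
Extra seconds: 30
Seconds per minute: 60
Minutes to seconds: 50 x 60 = 3000
Total: 3000 + 30 = 3030

3030


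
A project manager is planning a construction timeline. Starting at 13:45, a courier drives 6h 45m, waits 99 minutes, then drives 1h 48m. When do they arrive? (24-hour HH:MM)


Depart: 13:45
Leg 1: +405 min -> 20:30
Layover: +99 min -> 22:09
Leg 2: +108 min -> 23:57
Total travel: 612 minutes = 10h 12m
Arrival: 23:57

23:57


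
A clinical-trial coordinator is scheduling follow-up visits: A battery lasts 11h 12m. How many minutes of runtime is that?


Hours: 11
Extra minutes: 12
Minutes per hour: 60
Hours to minutes: 11 x 60 = 660
Total: 660 + 12 = 672

672


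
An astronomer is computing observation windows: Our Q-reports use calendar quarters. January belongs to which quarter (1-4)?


Month: January (month 1)
Q1: January-March (months 1-3)
Q2: April-June (months 4-6)
Q3: July-September (months 7-9)
Q4: October-December (months 10-12)
Month 1 falls in Q1

1


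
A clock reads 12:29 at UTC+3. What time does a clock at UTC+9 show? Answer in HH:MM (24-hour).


Local time: 12:29 at UTC+3 (offset 3h)
Target zone: UTC+9 (offset 9h)
Difference: 9 - (3) = 6 hours
Calculation: 12 + (6) = 18
Result: 18:29

18:29


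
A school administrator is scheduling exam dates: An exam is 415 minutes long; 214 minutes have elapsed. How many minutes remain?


Total budget: 415 minutes
Time used: 214 minutes
Remaining: 415 - 214 = 201 minutes
Percent used: 51.6%
Percent remaining: 48.4%

201


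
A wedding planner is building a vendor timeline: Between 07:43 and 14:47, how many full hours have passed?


Start: 07:43
End: 14:47
Hour difference: 14 - 7 = 7 hours
Minute difference: 47 - 43 = 4 minutes
Total minutes: 424
Complete hours: 424 / 60 = 7 (remainder 4)

7


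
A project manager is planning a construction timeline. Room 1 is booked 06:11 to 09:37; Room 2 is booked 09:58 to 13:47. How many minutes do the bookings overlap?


Interval A: [371, 577] minutes from midnight
Interval B: [598, 827] minutes from midnight
Overlap start = max(371, 598) = 598
Overlap end = min(577, 827) = 577
End <= start, so the intervals do not overlap: 0 minutes

0


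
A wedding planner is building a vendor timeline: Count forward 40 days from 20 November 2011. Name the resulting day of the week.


Start: 2011-11-20 (Sunday)
Step 1 - find target date: add 40 days
  2011-11-20 + 40 days = 2011-12-30
Step 2 - day of week:
  40 mod 7 = 5
  Sunday + 5 days -> Friday
Result: Friday (2011-12-30)

Friday


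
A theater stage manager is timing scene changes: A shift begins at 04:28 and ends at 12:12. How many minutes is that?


Start time: 04:28 = 268 minutes from midnight
End time: 12:12 = 732 minutes from midnight
Difference: 732 - 268 = 464 minutes
That is 7 hours and 44 minutes

464
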